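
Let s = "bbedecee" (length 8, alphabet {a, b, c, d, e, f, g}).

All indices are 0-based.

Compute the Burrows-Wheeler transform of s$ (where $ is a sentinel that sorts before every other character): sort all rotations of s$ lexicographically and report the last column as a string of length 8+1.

rank  rotation   last
    0  $bbedecee  e
    1  bbedecee$  $
    2  bedecee$b  b
    3  cee$bbede  e
    4  decee$bbe  e
    5  e$bbedece  e
    6  ecee$bbed  d
    7  edecee$bb  b
    8  ee$bbedec  c

e$beeedbc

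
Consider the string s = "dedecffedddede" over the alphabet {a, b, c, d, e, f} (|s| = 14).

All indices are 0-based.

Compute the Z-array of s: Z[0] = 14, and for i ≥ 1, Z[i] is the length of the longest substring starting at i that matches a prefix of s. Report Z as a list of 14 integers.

[14, 0, 2, 0, 0, 0, 0, 0, 1, 1, 4, 0, 2, 0]

Z[0]=14
i=1: i≥r, start 0; Z[1]=0
i=2: i≥r, start 0; Z[2]=2 scan→box=[2,4)
i=3: min(r-i=1, Z[1]=0)=0; Z[3]=0
i=4: i≥r, start 0; Z[4]=0
i=5: i≥r, start 0; Z[5]=0
i=6: i≥r, start 0; Z[6]=0
i=7: i≥r, start 0; Z[7]=0
i=8: i≥r, start 0; Z[8]=1 scan→box=[8,9)
i=9: i≥r, start 0; Z[9]=1 scan→box=[9,10)
i=10: i≥r, start 0; Z[10]=4 scan→box=[10,14)
i=11: min(r-i=3, Z[1]=0)=0; Z[11]=0
i=12: min(r-i=2, Z[2]=2)=2; Z[12]=2
i=13: min(r-i=1, Z[3]=0)=0; Z[13]=0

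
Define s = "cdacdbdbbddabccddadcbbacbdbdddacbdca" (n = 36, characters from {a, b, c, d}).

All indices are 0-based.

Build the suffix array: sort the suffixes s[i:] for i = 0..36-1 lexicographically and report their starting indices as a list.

sorted suffixes:
  #0 SA[0]=35  'a'
  #1 SA[1]=11  'abccddadcbbacbdbdddacbdca'
  #2 SA[2]=22  'acbdbdddacbdca'
  #3 SA[3]=30  'acbdca'
  #4 SA[4]=2  'acdbdbbddabccddadcbbacbdbdddacbdca'
  #5 SA[5]=17  'adcbbacbdbdddacbdca'
  #6 SA[6]=21  'bacbdbdddacbdca'
  #7 SA[7]=20  'bbacbdbdddacbdca'
  #8 SA[8]=7  'bbddabccddadcbbacbdbdddacbdca'
  #9 SA[9]=12  'bccddadcbbacbdbdddacbdca'
  #10 SA[10]=5  'bdbbddabccddadcbbacbdbdddacbdca'
  #11 SA[11]=24  'bdbdddacbdca'
  #12 SA[12]=32  'bdca'
  #13 SA[13]=8  'bddabccddadcbbacbdbdddacbdca'
  #14 SA[14]=26  'bdddacbdca'
  #15 SA[15]=34  'ca'
  #16 SA[16]=19  'cbbacbdbdddacbdca'
  #17 SA[17]=23  'cbdbdddacbdca'
  #18 SA[18]=31  'cbdca'
  #19 SA[19]=13  'ccddadcbbacbdbdddacbdca'
  #20 SA[20]=0  'cdacdbdbbddabccddadcbbacbdbdddacbdca'
  #21 SA[21]=3  'cdbdbbddabccddadcbbacbdbdddacbdca'
  #22 SA[22]=14  'cddadcbbacbdbdddacbdca'
  #23 SA[23]=10  'dabccddadcbbacbdbdddacbdca'
  #24 SA[24]=29  'dacbdca'
  #25 SA[25]=1  'dacdbdbbddabccddadcbbacbdbdddacbdca'
  #26 SA[26]=16  'dadcbbacbdbdddacbdca'
  #27 SA[27]=6  'dbbddabccddadcbbacbdbdddacbdca'
  #28 SA[28]=4  'dbdbbddabccddadcbbacbdbdddacbdca'
  #29 SA[29]=25  'dbdddacbdca'
  #30 SA[30]=33  'dca'
  #31 SA[31]=18  'dcbbacbdbdddacbdca'
  #32 SA[32]=9  'ddabccddadcbbacbdbdddacbdca'
  #33 SA[33]=28  'ddacbdca'
  #34 SA[34]=15  'ddadcbbacbdbdddacbdca'
  #35 SA[35]=27  'dddacbdca'

[35, 11, 22, 30, 2, 17, 21, 20, 7, 12, 5, 24, 32, 8, 26, 34, 19, 23, 31, 13, 0, 3, 14, 10, 29, 1, 16, 6, 4, 25, 33, 18, 9, 28, 15, 27]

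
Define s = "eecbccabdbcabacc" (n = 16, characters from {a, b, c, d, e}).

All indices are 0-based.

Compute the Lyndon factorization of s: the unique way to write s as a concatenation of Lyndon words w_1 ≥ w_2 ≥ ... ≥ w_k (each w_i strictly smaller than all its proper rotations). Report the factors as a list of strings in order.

["e", "e", "c", "bcc", "abdbc", "abacc"]

emit factor 1: 'e' (i=0, period=1)
emit factor 2: 'e' (i=1, period=1)
emit factor 3: 'c' (i=2, period=1)
emit factor 4: 'bcc' (i=3, period=3)
emit factor 5: 'abdbc' (i=6, period=5)
emit factor 6: 'abacc' (i=11, period=5)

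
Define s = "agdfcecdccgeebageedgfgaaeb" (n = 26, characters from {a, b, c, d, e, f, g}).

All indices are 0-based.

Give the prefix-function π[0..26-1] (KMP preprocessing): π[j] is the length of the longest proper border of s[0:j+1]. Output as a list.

π[0] = 0
j=1 s[j]='g': π[1]=0 (border '')
j=2 s[j]='d': π[2]=0 (border '')
j=3 s[j]='f': π[3]=0 (border '')
j=4 s[j]='c': π[4]=0 (border '')
j=5 s[j]='e': π[5]=0 (border '')
j=6 s[j]='c': π[6]=0 (border '')
j=7 s[j]='d': π[7]=0 (border '')
j=8 s[j]='c': π[8]=0 (border '')
j=9 s[j]='c': π[9]=0 (border '')
j=10 s[j]='g': π[10]=0 (border '')
j=11 s[j]='e': π[11]=0 (border '')
j=12 s[j]='e': π[12]=0 (border '')
j=13 s[j]='b': π[13]=0 (border '')
j=14 s[j]='a': π[14]=1 (border 'a')
j=15 s[j]='g': π[15]=2 (border 'ag')
j=16 s[j]='e': k: 2→0; π[16]=0 (border '')
j=17 s[j]='e': π[17]=0 (border '')
j=18 s[j]='d': π[18]=0 (border '')
j=19 s[j]='g': π[19]=0 (border '')
j=20 s[j]='f': π[20]=0 (border '')
j=21 s[j]='g': π[21]=0 (border '')
j=22 s[j]='a': π[22]=1 (border 'a')
j=23 s[j]='a': k: 1→0; π[23]=1 (border 'a')
j=24 s[j]='e': k: 1→0; π[24]=0 (border '')
j=25 s[j]='b': π[25]=0 (border '')

[0, 0, 0, 0, 0, 0, 0, 0, 0, 0, 0, 0, 0, 0, 1, 2, 0, 0, 0, 0, 0, 0, 1, 1, 0, 0]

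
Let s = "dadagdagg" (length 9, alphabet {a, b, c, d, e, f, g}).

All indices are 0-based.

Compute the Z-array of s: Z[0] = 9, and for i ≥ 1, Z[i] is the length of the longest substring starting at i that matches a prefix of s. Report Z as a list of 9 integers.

Z[0]=9
i=1: outside box; Z[1]=0
i=2: outside box; Z[2]=2 scan→box=[2,4)
i=3: min(r-i=1, Z[1]=0)=0; Z[3]=0
i=4: outside box; Z[4]=0
i=5: outside box; Z[5]=2 scan→box=[5,7)
i=6: min(r-i=1, Z[1]=0)=0; Z[6]=0
i=7: outside box; Z[7]=0
i=8: outside box; Z[8]=0

[9, 0, 2, 0, 0, 2, 0, 0, 0]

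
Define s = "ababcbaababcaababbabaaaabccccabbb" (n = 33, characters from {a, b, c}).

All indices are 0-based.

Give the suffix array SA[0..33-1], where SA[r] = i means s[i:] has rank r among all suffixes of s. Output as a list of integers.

[20, 21, 12, 6, 22, 18, 13, 7, 0, 15, 29, 9, 2, 23, 32, 19, 5, 17, 14, 8, 1, 31, 16, 30, 10, 3, 24, 11, 28, 4, 27, 26, 25]

sorted suffixes:
  #0 SA[0]=20  'aaaabccccabbb'
  #1 SA[1]=21  'aaabccccabbb'
  #2 SA[2]=12  'aababbabaaaabccccabbb'
  #3 SA[3]=6  'aababcaababbabaaaabccccabbb'
  #4 SA[4]=22  'aabccccabbb'
  #5 SA[5]=18  'abaaaabccccabbb'
  #6 SA[6]=13  'ababbabaaaabccccabbb'
  #7 SA[7]=7  'ababcaababbabaaaabccccabbb'
  #8 SA[8]=0  'ababcbaababcaababbabaaaabccccabbb'
  #9 SA[9]=15  'abbabaaaabccccabbb'
  #10 SA[10]=29  'abbb'
  #11 SA[11]=9  'abcaababbabaaaabccccabbb'
  #12 SA[12]=2  'abcbaababcaababbabaaaabccccabbb'
  #13 SA[13]=23  'abccccabbb'
  #14 SA[14]=32  'b'
  #15 SA[15]=19  'baaaabccccabbb'
  #16 SA[16]=5  'baababcaababbabaaaabccccabbb'
  #17 SA[17]=17  'babaaaabccccabbb'
  #18 SA[18]=14  'babbabaaaabccccabbb'
  #19 SA[19]=8  'babcaababbabaaaabccccabbb'
  #20 SA[20]=1  'babcbaababcaababbabaaaabccccabbb'
  #21 SA[21]=31  'bb'
  #22 SA[22]=16  'bbabaaaabccccabbb'
  #23 SA[23]=30  'bbb'
  #24 SA[24]=10  'bcaababbabaaaabccccabbb'
  #25 SA[25]=3  'bcbaababcaababbabaaaabccccabbb'
  #26 SA[26]=24  'bccccabbb'
  #27 SA[27]=11  'caababbabaaaabccccabbb'
  #28 SA[28]=28  'cabbb'
  #29 SA[29]=4  'cbaababcaababbabaaaabccccabbb'
  #30 SA[30]=27  'ccabbb'
  #31 SA[31]=26  'cccabbb'
  #32 SA[32]=25  'ccccabbb'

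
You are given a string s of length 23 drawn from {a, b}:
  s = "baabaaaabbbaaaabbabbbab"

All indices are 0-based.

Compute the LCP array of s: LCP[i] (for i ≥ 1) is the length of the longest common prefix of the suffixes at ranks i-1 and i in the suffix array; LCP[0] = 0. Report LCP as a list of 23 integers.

rank | idx | suffix
   0 |  11 | aaaabbabbbab
   1 |   4 | aaaabbbaaaabbabbbab
   2 |  12 | aaabbabbbab
   3 |   5 | aaabbbaaaabbabbbab
   4 |   1 | aabaaaabbbaaaabbabbbab
   5 |  13 | aabbabbbab
   6 |   6 | aabbbaaaabbabbbab
   7 |  21 | ab
   8 |   2 | abaaaabbbaaaabbabbbab
   9 |  14 | abbabbbab
  10 |   7 | abbbaaaabbabbbab
  11 |  17 | abbbab
  12 |  22 | b
  13 |  10 | baaaabbabbbab
  14 |   3 | baaaabbbaaaabbabbbab
  15 |   0 | baabaaaabbbaaaabbabbbab
  16 |  20 | bab
  17 |  16 | babbbab
  18 |   9 | bbaaaabbabbbab
  19 |  19 | bbab
  20 |  15 | bbabbbab
  21 |   8 | bbbaaaabbabbbab
  22 |  18 | bbbab

SA = [11, 4, 12, 5, 1, 13, 6, 21, 2, 14, 7, 17, 22, 10, 3, 0, 20, 16, 9, 19, 15, 8, 18]
rank  pair      lcp
   1  s[11:],s[4:]  6  'aaaabb'
   2  s[4:],s[12:]  3  'aaa'
   3  s[12:],s[5:]  5  'aaabb'
   4  s[5:],s[1:]  2  'aa'
   5  s[1:],s[13:]  3  'aab'
   6  s[13:],s[6:]  4  'aabb'
   7  s[6:],s[21:]  1  'a'
   8  s[21:],s[2:]  2  'ab'
   9  s[2:],s[14:]  2  'ab'
  10  s[14:],s[7:]  3  'abb'
  11  s[7:],s[17:]  5  'abbba'
  12  s[17:],s[22:]  0  ''
  13  s[22:],s[10:]  1  'b'
  14  s[10:],s[3:]  7  'baaaabb'
  15  s[3:],s[0:]  3  'baa'
  16  s[0:],s[20:]  2  'ba'
  17  s[20:],s[16:]  3  'bab'
  18  s[16:],s[9:]  1  'b'
  19  s[9:],s[19:]  3  'bba'
  20  s[19:],s[15:]  4  'bbab'
  21  s[15:],s[8:]  2  'bb'
  22  s[8:],s[18:]  4  'bbba'

[0, 6, 3, 5, 2, 3, 4, 1, 2, 2, 3, 5, 0, 1, 7, 3, 2, 3, 1, 3, 4, 2, 4]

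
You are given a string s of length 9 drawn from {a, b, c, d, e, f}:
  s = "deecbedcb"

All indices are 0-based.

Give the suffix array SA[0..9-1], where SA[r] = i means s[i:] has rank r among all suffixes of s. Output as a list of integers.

[8, 4, 7, 3, 6, 0, 2, 5, 1]

sorted suffixes:
  #0 SA[0]=8  'b'
  #1 SA[1]=4  'bedcb'
  #2 SA[2]=7  'cb'
  #3 SA[3]=3  'cbedcb'
  #4 SA[4]=6  'dcb'
  #5 SA[5]=0  'deecbedcb'
  #6 SA[6]=2  'ecbedcb'
  #7 SA[7]=5  'edcb'
  #8 SA[8]=1  'eecbedcb'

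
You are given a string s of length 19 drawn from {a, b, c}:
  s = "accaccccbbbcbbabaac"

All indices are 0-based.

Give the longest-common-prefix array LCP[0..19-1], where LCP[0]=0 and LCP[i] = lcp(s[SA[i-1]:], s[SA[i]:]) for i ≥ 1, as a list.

sorted suffixes:
  #0 SA[0]=16  'aac'
  #1 SA[1]=14  'abaac'
  #2 SA[2]=17  'ac'
  #3 SA[3]=0  'accaccccbbbcbbabaac'
  #4 SA[4]=3  'accccbbbcbbabaac'
  #5 SA[5]=15  'baac'
  #6 SA[6]=13  'babaac'
  #7 SA[7]=12  'bbabaac'
  #8 SA[8]=8  'bbbcbbabaac'
  #9 SA[9]=9  'bbcbbabaac'
  #10 SA[10]=10  'bcbbabaac'
  #11 SA[11]=18  'c'
  #12 SA[12]=2  'caccccbbbcbbabaac'
  #13 SA[13]=11  'cbbabaac'
  #14 SA[14]=7  'cbbbcbbabaac'
  #15 SA[15]=1  'ccaccccbbbcbbabaac'
  #16 SA[16]=6  'ccbbbcbbabaac'
  #17 SA[17]=5  'cccbbbcbbabaac'
  #18 SA[18]=4  'ccccbbbcbbabaac'

SA = [16, 14, 17, 0, 3, 15, 13, 12, 8, 9, 10, 18, 2, 11, 7, 1, 6, 5, 4]
i: (SA[i-1],SA[i]) lcp shared
  1: (16,14) 1 'a'
  2: (14,17) 1 'a'
  3: (17,0) 2 'ac'
  4: (0,3) 3 'acc'
  5: (3,15) 0 ''
  6: (15,13) 2 'ba'
  7: (13,12) 1 'b'
  8: (12,8) 2 'bb'
  9: (8,9) 2 'bb'
  10: (9,10) 1 'b'
  11: (10,18) 0 ''
  12: (18,2) 1 'c'
  13: (2,11) 1 'c'
  14: (11,7) 3 'cbb'
  15: (7,1) 1 'c'
  16: (1,6) 2 'cc'
  17: (6,5) 2 'cc'
  18: (5,4) 3 'ccc'

[0, 1, 1, 2, 3, 0, 2, 1, 2, 2, 1, 0, 1, 1, 3, 1, 2, 2, 3]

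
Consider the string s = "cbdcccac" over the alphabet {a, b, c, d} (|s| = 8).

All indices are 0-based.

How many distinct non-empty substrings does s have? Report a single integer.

rank→(start, suffix):
  0 → (6, 'ac')
  1 → (1, 'bdcccac')
  2 → (7, 'c')
  3 → (5, 'cac')
  4 → (0, 'cbdcccac')
  5 → (4, 'ccac')
  6 → (3, 'cccac')
  7 → (2, 'dcccac')

SA = [6, 1, 7, 5, 0, 4, 3, 2]
[i] adj suffixes → lcp
  [1] 6/1 → 0 ('')
  [2] 1/7 → 0 ('')
  [3] 7/5 → 1 ('c')
  [4] 5/0 → 1 ('c')
  [5] 0/4 → 1 ('c')
  [6] 4/3 → 2 ('cc')
  [7] 3/2 → 0 ('')

n(n+1)/2 = 8·9/2 = 36
Σ LCP = 0 + 0 + 0 + 1 + 1 + 1 + 2 + 0 = 5
distinct = 36 − 5 = 31

31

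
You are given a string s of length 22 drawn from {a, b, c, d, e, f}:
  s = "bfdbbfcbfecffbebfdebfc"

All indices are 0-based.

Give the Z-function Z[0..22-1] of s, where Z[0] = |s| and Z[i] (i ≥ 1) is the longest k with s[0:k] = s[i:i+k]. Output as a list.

[22, 0, 0, 1, 2, 0, 0, 2, 0, 0, 0, 0, 0, 1, 0, 3, 0, 0, 0, 2, 0, 0]

Z[0]=22
i=1: outside box; Z[1]=0
i=2: outside box; Z[2]=0
i=3: outside box; Z[3]=1 scan→box=[3,4)
i=4: outside box; Z[4]=2 scan→box=[4,6)
i=5: min(r-i=1, Z[1]=0)=0; Z[5]=0
i=6: outside box; Z[6]=0
i=7: outside box; Z[7]=2 scan→box=[7,9)
i=8: min(r-i=1, Z[1]=0)=0; Z[8]=0
i=9: outside box; Z[9]=0
i=10: outside box; Z[10]=0
i=11: outside box; Z[11]=0
i=12: outside box; Z[12]=0
i=13: outside box; Z[13]=1 scan→box=[13,14)
i=14: outside box; Z[14]=0
i=15: outside box; Z[15]=3 scan→box=[15,18)
i=16: min(r-i=2, Z[1]=0)=0; Z[16]=0
i=17: min(r-i=1, Z[2]=0)=0; Z[17]=0
i=18: outside box; Z[18]=0
i=19: outside box; Z[19]=2 scan→box=[19,21)
i=20: min(r-i=1, Z[1]=0)=0; Z[20]=0
i=21: outside box; Z[21]=0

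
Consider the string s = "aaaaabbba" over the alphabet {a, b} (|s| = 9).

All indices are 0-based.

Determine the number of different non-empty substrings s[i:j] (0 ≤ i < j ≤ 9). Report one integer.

rank→(start, suffix):
  0 → (8, 'a')
  1 → (0, 'aaaaabbba')
  2 → (1, 'aaaabbba')
  3 → (2, 'aaabbba')
  4 → (3, 'aabbba')
  5 → (4, 'abbba')
  6 → (7, 'ba')
  7 → (6, 'bba')
  8 → (5, 'bbba')

SA = [8, 0, 1, 2, 3, 4, 7, 6, 5]
[i] adj suffixes → lcp
  [1] 8/0 → 1 ('a')
  [2] 0/1 → 4 ('aaaa')
  [3] 1/2 → 3 ('aaa')
  [4] 2/3 → 2 ('aa')
  [5] 3/4 → 1 ('a')
  [6] 4/7 → 0 ('')
  [7] 7/6 → 1 ('b')
  [8] 6/5 → 2 ('bb')

n(n+1)/2 = 9·10/2 = 45
Σ LCP = 0 + 1 + 4 + 3 + 2 + 1 + 0 + 1 + 2 = 14
distinct = 45 − 14 = 31

31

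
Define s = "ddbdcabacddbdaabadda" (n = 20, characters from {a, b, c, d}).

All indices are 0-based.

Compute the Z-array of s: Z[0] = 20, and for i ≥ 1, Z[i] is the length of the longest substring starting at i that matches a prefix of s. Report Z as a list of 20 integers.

[20, 1, 0, 1, 0, 0, 0, 0, 0, 4, 1, 0, 1, 0, 0, 0, 0, 2, 1, 0]

Z[0]=20
i=1: i≥r, start 0; Z[1]=1 extend→box=[1,2)
i=2: i≥r, start 0; Z[2]=0
i=3: i≥r, start 0; Z[3]=1 extend→box=[3,4)
i=4: i≥r, start 0; Z[4]=0
i=5: i≥r, start 0; Z[5]=0
i=6: i≥r, start 0; Z[6]=0
i=7: i≥r, start 0; Z[7]=0
i=8: i≥r, start 0; Z[8]=0
i=9: i≥r, start 0; Z[9]=4 extend→box=[9,13)
i=10: min(r-i=3, Z[1]=1)=1; Z[10]=1
i=11: min(r-i=2, Z[2]=0)=0; Z[11]=0
i=12: min(r-i=1, Z[3]=1)=1; Z[12]=1
i=13: i≥r, start 0; Z[13]=0
i=14: i≥r, start 0; Z[14]=0
i=15: i≥r, start 0; Z[15]=0
i=16: i≥r, start 0; Z[16]=0
i=17: i≥r, start 0; Z[17]=2 extend→box=[17,19)
i=18: min(r-i=1, Z[1]=1)=1; Z[18]=1
i=19: i≥r, start 0; Z[19]=0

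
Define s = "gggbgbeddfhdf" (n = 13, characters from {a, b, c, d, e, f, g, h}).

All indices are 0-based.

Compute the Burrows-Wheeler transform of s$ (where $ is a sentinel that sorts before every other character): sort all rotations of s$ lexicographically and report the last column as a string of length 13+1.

rank  rotation        last
    0  $gggbgbeddfhdf  f
    1  beddfhdf$gggbg  g
    2  bgbeddfhdf$ggg  g
    3  ddfhdf$gggbgbe  e
    4  df$gggbgbeddfh  h
    5  dfhdf$gggbgbed  d
    6  eddfhdf$gggbgb  b
    7  f$gggbgbeddfhd  d
    8  fhdf$gggbgbedd  d
    9  gbeddfhdf$gggb  b
   10  gbgbeddfhdf$gg  g
   11  ggbgbeddfhdf$g  g
   12  gggbgbeddfhdf$  $
   13  hdf$gggbgbeddf  f

fggehdbddbgg$f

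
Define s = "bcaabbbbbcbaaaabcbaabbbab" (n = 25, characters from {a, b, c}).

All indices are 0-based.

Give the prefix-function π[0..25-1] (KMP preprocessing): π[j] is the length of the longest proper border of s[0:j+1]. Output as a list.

π[0] = 0
j=1 s[j]='c': π[1]=0 (border '')
j=2 s[j]='a': π[2]=0 (border '')
j=3 s[j]='a': π[3]=0 (border '')
j=4 s[j]='b': π[4]=1 (border 'b')
j=5 s[j]='b': k: 1→0; π[5]=1 (border 'b')
j=6 s[j]='b': k: 1→0; π[6]=1 (border 'b')
j=7 s[j]='b': k: 1→0; π[7]=1 (border 'b')
j=8 s[j]='b': k: 1→0; π[8]=1 (border 'b')
j=9 s[j]='c': π[9]=2 (border 'bc')
j=10 s[j]='b': k: 2→0; π[10]=1 (border 'b')
j=11 s[j]='a': k: 1→0; π[11]=0 (border '')
j=12 s[j]='a': π[12]=0 (border '')
j=13 s[j]='a': π[13]=0 (border '')
j=14 s[j]='a': π[14]=0 (border '')
j=15 s[j]='b': π[15]=1 (border 'b')
j=16 s[j]='c': π[16]=2 (border 'bc')
j=17 s[j]='b': k: 2→0; π[17]=1 (border 'b')
j=18 s[j]='a': k: 1→0; π[18]=0 (border '')
j=19 s[j]='a': π[19]=0 (border '')
j=20 s[j]='b': π[20]=1 (border 'b')
j=21 s[j]='b': k: 1→0; π[21]=1 (border 'b')
j=22 s[j]='b': k: 1→0; π[22]=1 (border 'b')
j=23 s[j]='a': k: 1→0; π[23]=0 (border '')
j=24 s[j]='b': π[24]=1 (border 'b')

[0, 0, 0, 0, 1, 1, 1, 1, 1, 2, 1, 0, 0, 0, 0, 1, 2, 1, 0, 0, 1, 1, 1, 0, 1]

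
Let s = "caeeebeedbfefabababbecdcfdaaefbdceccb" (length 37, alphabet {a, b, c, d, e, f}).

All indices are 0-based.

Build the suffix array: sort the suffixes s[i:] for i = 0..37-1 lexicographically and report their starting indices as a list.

[26, 13, 15, 17, 1, 27, 36, 14, 16, 18, 30, 19, 5, 9, 0, 35, 34, 21, 32, 23, 25, 8, 31, 22, 4, 33, 20, 7, 3, 6, 2, 11, 28, 12, 29, 24, 10]

sorted suffixes:
  #0 SA[0]=26  'aaefbdceccb'
  #1 SA[1]=13  'abababbecdcfdaaefbdceccb'
  #2 SA[2]=15  'ababbecdcfdaaefbdceccb'
  #3 SA[3]=17  'abbecdcfdaaefbdceccb'
  #4 SA[4]=1  'aeeebeedbfefabababbecdcfdaaefbdceccb'
  #5 SA[5]=27  'aefbdceccb'
  #6 SA[6]=36  'b'
  #7 SA[7]=14  'bababbecdcfdaaefbdceccb'
  #8 SA[8]=16  'babbecdcfdaaefbdceccb'
  #9 SA[9]=18  'bbecdcfdaaefbdceccb'
  #10 SA[10]=30  'bdceccb'
  #11 SA[11]=19  'becdcfdaaefbdceccb'
  #12 SA[12]=5  'beedbfefabababbecdcfdaaefbdceccb'
  #13 SA[13]=9  'bfefabababbecdcfdaaefbdceccb'
  #14 SA[14]=0  'caeeebeedbfefabababbecdcfdaaefbdceccb'
  #15 SA[15]=35  'cb'
  #16 SA[16]=34  'ccb'
  #17 SA[17]=21  'cdcfdaaefbdceccb'
  #18 SA[18]=32  'ceccb'
  #19 SA[19]=23  'cfdaaefbdceccb'
  #20 SA[20]=25  'daaefbdceccb'
  #21 SA[21]=8  'dbfefabababbecdcfdaaefbdceccb'
  #22 SA[22]=31  'dceccb'
  #23 SA[23]=22  'dcfdaaefbdceccb'
  #24 SA[24]=4  'ebeedbfefabababbecdcfdaaefbdceccb'
  #25 SA[25]=33  'eccb'
  #26 SA[26]=20  'ecdcfdaaefbdceccb'
  #27 SA[27]=7  'edbfefabababbecdcfdaaefbdceccb'
  #28 SA[28]=3  'eebeedbfefabababbecdcfdaaefbdceccb'
  #29 SA[29]=6  'eedbfefabababbecdcfdaaefbdceccb'
  #30 SA[30]=2  'eeebeedbfefabababbecdcfdaaefbdceccb'
  #31 SA[31]=11  'efabababbecdcfdaaefbdceccb'
  #32 SA[32]=28  'efbdceccb'
  #33 SA[33]=12  'fabababbecdcfdaaefbdceccb'
  #34 SA[34]=29  'fbdceccb'
  #35 SA[35]=24  'fdaaefbdceccb'
  #36 SA[36]=10  'fefabababbecdcfdaaefbdceccb'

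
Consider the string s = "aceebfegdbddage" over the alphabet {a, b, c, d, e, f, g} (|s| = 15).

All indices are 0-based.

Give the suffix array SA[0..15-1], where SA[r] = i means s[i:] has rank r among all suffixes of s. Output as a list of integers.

[0, 12, 9, 4, 1, 11, 8, 10, 14, 3, 2, 6, 5, 7, 13]

rank→(start, suffix):
  0 → (0, 'aceebfegdbddage')
  1 → (12, 'age')
  2 → (9, 'bddage')
  3 → (4, 'bfegdbddage')
  4 → (1, 'ceebfegdbddage')
  5 → (11, 'dage')
  6 → (8, 'dbddage')
  7 → (10, 'ddage')
  8 → (14, 'e')
  9 → (3, 'ebfegdbddage')
  10 → (2, 'eebfegdbddage')
  11 → (6, 'egdbddage')
  12 → (5, 'fegdbddage')
  13 → (7, 'gdbddage')
  14 → (13, 'ge')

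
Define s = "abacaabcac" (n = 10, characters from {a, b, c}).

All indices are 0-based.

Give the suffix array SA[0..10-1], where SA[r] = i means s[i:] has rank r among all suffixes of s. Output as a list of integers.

[4, 0, 5, 8, 2, 1, 6, 9, 3, 7]

sorted suffixes:
  #0 SA[0]=4  'aabcac'
  #1 SA[1]=0  'abacaabcac'
  #2 SA[2]=5  'abcac'
  #3 SA[3]=8  'ac'
  #4 SA[4]=2  'acaabcac'
  #5 SA[5]=1  'bacaabcac'
  #6 SA[6]=6  'bcac'
  #7 SA[7]=9  'c'
  #8 SA[8]=3  'caabcac'
  #9 SA[9]=7  'cac'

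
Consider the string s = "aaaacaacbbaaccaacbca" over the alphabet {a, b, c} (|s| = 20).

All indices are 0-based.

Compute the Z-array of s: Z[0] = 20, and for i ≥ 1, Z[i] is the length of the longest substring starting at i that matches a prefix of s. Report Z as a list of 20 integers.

[20, 3, 2, 1, 0, 2, 1, 0, 0, 0, 2, 1, 0, 0, 2, 1, 0, 0, 0, 1]

Z[0]=20
i=1: outside box; Z[1]=3 scan→box=[1,4)
i=2: min(r-i=2, Z[1]=3)=2; Z[2]=2
i=3: min(r-i=1, Z[2]=2)=1; Z[3]=1
i=4: outside box; Z[4]=0
i=5: outside box; Z[5]=2 scan→box=[5,7)
i=6: min(r-i=1, Z[1]=3)=1; Z[6]=1
i=7: outside box; Z[7]=0
i=8: outside box; Z[8]=0
i=9: outside box; Z[9]=0
i=10: outside box; Z[10]=2 scan→box=[10,12)
i=11: min(r-i=1, Z[1]=3)=1; Z[11]=1
i=12: outside box; Z[12]=0
i=13: outside box; Z[13]=0
i=14: outside box; Z[14]=2 scan→box=[14,16)
i=15: min(r-i=1, Z[1]=3)=1; Z[15]=1
i=16: outside box; Z[16]=0
i=17: outside box; Z[17]=0
i=18: outside box; Z[18]=0
i=19: outside box; Z[19]=1 scan→box=[19,20)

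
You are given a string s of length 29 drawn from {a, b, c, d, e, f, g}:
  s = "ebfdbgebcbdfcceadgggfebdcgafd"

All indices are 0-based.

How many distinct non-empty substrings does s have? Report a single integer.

408

rank | idx | suffix
   0 |  15 | adgggfebdcgafd
   1 |  26 | afd
   2 |   7 | bcbdfcceadgggfebdcgafd
   3 |  22 | bdcgafd
   4 |   9 | bdfcceadgggfebdcgafd
   5 |   1 | bfdbgebcbdfcceadgggfebdcgafd
   6 |   4 | bgebcbdfcceadgggfebdcgafd
   7 |   8 | cbdfcceadgggfebdcgafd
   8 |  12 | cceadgggfebdcgafd
   9 |  13 | ceadgggfebdcgafd
  10 |  24 | cgafd
  11 |  28 | d
  12 |   3 | dbgebcbdfcceadgggfebdcgafd
  13 |  23 | dcgafd
  14 |  10 | dfcceadgggfebdcgafd
  15 |  16 | dgggfebdcgafd
  16 |  14 | eadgggfebdcgafd
  17 |   6 | ebcbdfcceadgggfebdcgafd
  18 |  21 | ebdcgafd
  19 |   0 | ebfdbgebcbdfcceadgggfebdcgafd
  20 |  11 | fcceadgggfebdcgafd
  21 |  27 | fd
  22 |   2 | fdbgebcbdfcceadgggfebdcgafd
  23 |  20 | febdcgafd
  24 |  25 | gafd
  25 |   5 | gebcbdfcceadgggfebdcgafd
  26 |  19 | gfebdcgafd
  27 |  18 | ggfebdcgafd
  28 |  17 | gggfebdcgafd

SA = [15, 26, 7, 22, 9, 1, 4, 8, 12, 13, 24, 28, 3, 23, 10, 16, 14, 6, 21, 0, 11, 27, 2, 20, 25, 5, 19, 18, 17]
rank  pair      lcp
   1  s[15:],s[26:]  1  'a'
   2  s[26:],s[7:]  0  ''
   3  s[7:],s[22:]  1  'b'
   4  s[22:],s[9:]  2  'bd'
   5  s[9:],s[1:]  1  'b'
   6  s[1:],s[4:]  1  'b'
   7  s[4:],s[8:]  0  ''
   8  s[8:],s[12:]  1  'c'
   9  s[12:],s[13:]  1  'c'
  10  s[13:],s[24:]  1  'c'
  11  s[24:],s[28:]  0  ''
  12  s[28:],s[3:]  1  'd'
  13  s[3:],s[23:]  1  'd'
  14  s[23:],s[10:]  1  'd'
  15  s[10:],s[16:]  1  'd'
  16  s[16:],s[14:]  0  ''
  17  s[14:],s[6:]  1  'e'
  18  s[6:],s[21:]  2  'eb'
  19  s[21:],s[0:]  2  'eb'
  20  s[0:],s[11:]  0  ''
  21  s[11:],s[27:]  1  'f'
  22  s[27:],s[2:]  2  'fd'
  23  s[2:],s[20:]  1  'f'
  24  s[20:],s[25:]  0  ''
  25  s[25:],s[5:]  1  'g'
  26  s[5:],s[19:]  1  'g'
  27  s[19:],s[18:]  1  'g'
  28  s[18:],s[17:]  2  'gg'

n(n+1)/2 = 29·30/2 = 435
Σ LCP = 0 + 1 + 0 + 1 + 2 + 1 + 1 + 0 + 1 + 1 + 1 + 0 + 1 + 1 + 1 + 1 + 0 + 1 + 2 + 2 + 0 + 1 + 2 + 1 + 0 + 1 + 1 + 1 + 2 = 27
distinct = 435 − 27 = 408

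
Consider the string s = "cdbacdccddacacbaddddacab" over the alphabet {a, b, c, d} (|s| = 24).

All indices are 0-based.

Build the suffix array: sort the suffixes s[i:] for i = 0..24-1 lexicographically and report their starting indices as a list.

[22, 20, 10, 12, 3, 15, 23, 2, 14, 21, 11, 13, 6, 0, 4, 7, 19, 9, 1, 5, 18, 8, 17, 16]

sorted suffixes:
  #0 SA[0]=22  'ab'
  #1 SA[1]=20  'acab'
  #2 SA[2]=10  'acacbaddddacab'
  #3 SA[3]=12  'acbaddddacab'
  #4 SA[4]=3  'acdccddacacbaddddacab'
  #5 SA[5]=15  'addddacab'
  #6 SA[6]=23  'b'
  #7 SA[7]=2  'bacdccddacacbaddddacab'
  #8 SA[8]=14  'baddddacab'
  #9 SA[9]=21  'cab'
  #10 SA[10]=11  'cacbaddddacab'
  #11 SA[11]=13  'cbaddddacab'
  #12 SA[12]=6  'ccddacacbaddddacab'
  #13 SA[13]=0  'cdbacdccddacacbaddddacab'
  #14 SA[14]=4  'cdccddacacbaddddacab'
  #15 SA[15]=7  'cddacacbaddddacab'
  #16 SA[16]=19  'dacab'
  #17 SA[17]=9  'dacacbaddddacab'
  #18 SA[18]=1  'dbacdccddacacbaddddacab'
  #19 SA[19]=5  'dccddacacbaddddacab'
  #20 SA[20]=18  'ddacab'
  #21 SA[21]=8  'ddacacbaddddacab'
  #22 SA[22]=17  'dddacab'
  #23 SA[23]=16  'ddddacab'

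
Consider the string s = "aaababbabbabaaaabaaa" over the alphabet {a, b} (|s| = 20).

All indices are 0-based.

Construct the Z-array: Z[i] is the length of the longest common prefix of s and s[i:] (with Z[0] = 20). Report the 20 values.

Z[0]=20
i=1: fresh scan; Z[1]=2 extend→box=[1,3)
i=2: min(r-i=1, Z[1]=2)=1; Z[2]=1
i=3: fresh scan; Z[3]=0
i=4: fresh scan; Z[4]=1 extend→box=[4,5)
i=5: fresh scan; Z[5]=0
i=6: fresh scan; Z[6]=0
i=7: fresh scan; Z[7]=1 extend→box=[7,8)
i=8: fresh scan; Z[8]=0
i=9: fresh scan; Z[9]=0
i=10: fresh scan; Z[10]=1 extend→box=[10,11)
i=11: fresh scan; Z[11]=0
i=12: fresh scan; Z[12]=3 extend→box=[12,15)
i=13: min(r-i=2, Z[1]=2)=2; Z[13]=5 extend→box=[13,18)
i=14: min(r-i=4, Z[1]=2)=2; Z[14]=2
i=15: min(r-i=3, Z[2]=1)=1; Z[15]=1
i=16: min(r-i=2, Z[3]=0)=0; Z[16]=0
i=17: min(r-i=1, Z[4]=1)=1; Z[17]=3 extend→box=[17,20)
i=18: min(r-i=2, Z[1]=2)=2; Z[18]=2
i=19: min(r-i=1, Z[2]=1)=1; Z[19]=1

[20, 2, 1, 0, 1, 0, 0, 1, 0, 0, 1, 0, 3, 5, 2, 1, 0, 3, 2, 1]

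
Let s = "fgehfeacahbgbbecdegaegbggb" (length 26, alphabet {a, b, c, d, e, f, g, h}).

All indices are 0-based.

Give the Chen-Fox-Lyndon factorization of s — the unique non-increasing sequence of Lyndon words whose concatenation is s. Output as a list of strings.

emit factor 1: 'fg' (i=0, period=2)
emit factor 2: 'ehf' (i=2, period=3)
emit factor 3: 'e' (i=5, period=1)
emit factor 4: 'acahbgbbecdegaegbggb' (i=6, period=20)

["fg", "ehf", "e", "acahbgbbecdegaegbggb"]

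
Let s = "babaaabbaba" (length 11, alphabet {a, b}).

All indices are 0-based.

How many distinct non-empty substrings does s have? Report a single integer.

48

sorted suffixes:
  #0 SA[0]=10  'a'
  #1 SA[1]=3  'aaabbaba'
  #2 SA[2]=4  'aabbaba'
  #3 SA[3]=8  'aba'
  #4 SA[4]=1  'abaaabbaba'
  #5 SA[5]=5  'abbaba'
  #6 SA[6]=9  'ba'
  #7 SA[7]=2  'baaabbaba'
  #8 SA[8]=7  'baba'
  #9 SA[9]=0  'babaaabbaba'
  #10 SA[10]=6  'bbaba'

SA = [10, 3, 4, 8, 1, 5, 9, 2, 7, 0, 6]
rank  pair      lcp
   1  s[10:],s[3:]  1  'a'
   2  s[3:],s[4:]  2  'aa'
   3  s[4:],s[8:]  1  'a'
   4  s[8:],s[1:]  3  'aba'
   5  s[1:],s[5:]  2  'ab'
   6  s[5:],s[9:]  0  ''
   7  s[9:],s[2:]  2  'ba'
   8  s[2:],s[7:]  2  'ba'
   9  s[7:],s[0:]  4  'baba'
  10  s[0:],s[6:]  1  'b'

n(n+1)/2 = 11·12/2 = 66
Σ LCP = 0 + 1 + 2 + 1 + 3 + 2 + 0 + 2 + 2 + 4 + 1 = 18
distinct = 66 − 18 = 48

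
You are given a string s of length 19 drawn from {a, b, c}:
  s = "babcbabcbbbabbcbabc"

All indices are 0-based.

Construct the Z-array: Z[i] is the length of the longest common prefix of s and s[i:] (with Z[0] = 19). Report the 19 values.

Z[0]=19
i=1: i≥r, start 0; Z[1]=0
i=2: i≥r, start 0; Z[2]=1 extend→box=[2,3)
i=3: i≥r, start 0; Z[3]=0
i=4: i≥r, start 0; Z[4]=5 extend→box=[4,9)
i=5: min(r-i=4, Z[1]=0)=0; Z[5]=0
i=6: min(r-i=3, Z[2]=1)=1; Z[6]=1
i=7: min(r-i=2, Z[3]=0)=0; Z[7]=0
i=8: min(r-i=1, Z[4]=5)=1; Z[8]=1
i=9: i≥r, start 0; Z[9]=1 extend→box=[9,10)
i=10: i≥r, start 0; Z[10]=3 extend→box=[10,13)
i=11: min(r-i=2, Z[1]=0)=0; Z[11]=0
i=12: min(r-i=1, Z[2]=1)=1; Z[12]=1
i=13: i≥r, start 0; Z[13]=1 extend→box=[13,14)
i=14: i≥r, start 0; Z[14]=0
i=15: i≥r, start 0; Z[15]=4 extend→box=[15,19)
i=16: min(r-i=3, Z[1]=0)=0; Z[16]=0
i=17: min(r-i=2, Z[2]=1)=1; Z[17]=1
i=18: min(r-i=1, Z[3]=0)=0; Z[18]=0

[19, 0, 1, 0, 5, 0, 1, 0, 1, 1, 3, 0, 1, 1, 0, 4, 0, 1, 0]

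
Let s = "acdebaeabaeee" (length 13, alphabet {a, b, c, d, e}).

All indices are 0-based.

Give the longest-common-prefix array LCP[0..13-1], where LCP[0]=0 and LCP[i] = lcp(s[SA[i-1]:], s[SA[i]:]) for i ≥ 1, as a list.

[0, 1, 1, 2, 0, 3, 0, 0, 0, 1, 1, 1, 2]

rank→(start, suffix):
  0 → (7, 'abaeee')
  1 → (0, 'acdebaeabaeee')
  2 → (5, 'aeabaeee')
  3 → (9, 'aeee')
  4 → (4, 'baeabaeee')
  5 → (8, 'baeee')
  6 → (1, 'cdebaeabaeee')
  7 → (2, 'debaeabaeee')
  8 → (12, 'e')
  9 → (6, 'eabaeee')
  10 → (3, 'ebaeabaeee')
  11 → (11, 'ee')
  12 → (10, 'eee')

SA = [7, 0, 5, 9, 4, 8, 1, 2, 12, 6, 3, 11, 10]
i: (SA[i-1],SA[i]) lcp shared
  1: (7,0) 1 'a'
  2: (0,5) 1 'a'
  3: (5,9) 2 'ae'
  4: (9,4) 0 ''
  5: (4,8) 3 'bae'
  6: (8,1) 0 ''
  7: (1,2) 0 ''
  8: (2,12) 0 ''
  9: (12,6) 1 'e'
  10: (6,3) 1 'e'
  11: (3,11) 1 'e'
  12: (11,10) 2 'ee'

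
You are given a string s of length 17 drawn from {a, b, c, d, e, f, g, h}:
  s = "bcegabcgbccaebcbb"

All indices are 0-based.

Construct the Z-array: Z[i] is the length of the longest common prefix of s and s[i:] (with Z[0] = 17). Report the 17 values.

Z[0]=17
i=1: i≥r, start 0; Z[1]=0
i=2: i≥r, start 0; Z[2]=0
i=3: i≥r, start 0; Z[3]=0
i=4: i≥r, start 0; Z[4]=0
i=5: i≥r, start 0; Z[5]=2 grow→box=[5,7)
i=6: min(r-i=1, Z[1]=0)=0; Z[6]=0
i=7: i≥r, start 0; Z[7]=0
i=8: i≥r, start 0; Z[8]=2 grow→box=[8,10)
i=9: min(r-i=1, Z[1]=0)=0; Z[9]=0
i=10: i≥r, start 0; Z[10]=0
i=11: i≥r, start 0; Z[11]=0
i=12: i≥r, start 0; Z[12]=0
i=13: i≥r, start 0; Z[13]=2 grow→box=[13,15)
i=14: min(r-i=1, Z[1]=0)=0; Z[14]=0
i=15: i≥r, start 0; Z[15]=1 grow→box=[15,16)
i=16: i≥r, start 0; Z[16]=1 grow→box=[16,17)

[17, 0, 0, 0, 0, 2, 0, 0, 2, 0, 0, 0, 0, 2, 0, 1, 1]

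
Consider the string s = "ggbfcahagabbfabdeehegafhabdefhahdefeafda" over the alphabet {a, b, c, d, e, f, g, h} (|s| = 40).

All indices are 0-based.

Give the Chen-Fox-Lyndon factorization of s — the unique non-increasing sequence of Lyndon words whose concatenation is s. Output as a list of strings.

["g", "g", "bfc", "ah", "ag", "abbfabdeehegafhabdefhahdefeafd", "a"]

emit factor 1: 'g' (i=0, period=1)
emit factor 2: 'g' (i=1, period=1)
emit factor 3: 'bfc' (i=2, period=3)
emit factor 4: 'ah' (i=5, period=2)
emit factor 5: 'ag' (i=7, period=2)
emit factor 6: 'abbfabdeehegafhabdefhahdefeafd' (i=9, period=30)
emit factor 7: 'a' (i=39, period=1)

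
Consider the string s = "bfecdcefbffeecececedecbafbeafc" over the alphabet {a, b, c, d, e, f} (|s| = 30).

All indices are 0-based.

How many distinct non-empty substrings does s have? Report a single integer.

rank→(start, suffix):
  0 → (23, 'afbeafc')
  1 → (27, 'afc')
  2 → (22, 'bafbeafc')
  3 → (25, 'beafc')
  4 → (0, 'bfecdcefbffeecececedecbafbeafc')
  5 → (8, 'bffeecececedecbafbeafc')
  6 → (29, 'c')
  7 → (21, 'cbafbeafc')
  8 → (3, 'cdcefbffeecececedecbafbeafc')
  9 → (13, 'cececedecbafbeafc')
  10 → (15, 'cecedecbafbeafc')
  11 → (17, 'cedecbafbeafc')
  12 → (5, 'cefbffeecececedecbafbeafc')
  13 → (4, 'dcefbffeecececedecbafbeafc')
  14 → (19, 'decbafbeafc')
  15 → (26, 'eafc')
  16 → (20, 'ecbafbeafc')
  17 → (2, 'ecdcefbffeecececedecbafbeafc')
  18 → (12, 'ecececedecbafbeafc')
  19 → (14, 'ececedecbafbeafc')
  20 → (16, 'ecedecbafbeafc')
  21 → (18, 'edecbafbeafc')
  22 → (11, 'eecececedecbafbeafc')
  23 → (6, 'efbffeecececedecbafbeafc')
  24 → (24, 'fbeafc')
  25 → (7, 'fbffeecececedecbafbeafc')
  26 → (28, 'fc')
  27 → (1, 'fecdcefbffeecececedecbafbeafc')
  28 → (10, 'feecececedecbafbeafc')
  29 → (9, 'ffeecececedecbafbeafc')

SA = [23, 27, 22, 25, 0, 8, 29, 21, 3, 13, 15, 17, 5, 4, 19, 26, 20, 2, 12, 14, 16, 18, 11, 6, 24, 7, 28, 1, 10, 9]
rank  pair      lcp
   1  s[23:],s[27:]  2  'af'
   2  s[27:],s[22:]  0  ''
   3  s[22:],s[25:]  1  'b'
   4  s[25:],s[0:]  1  'b'
   5  s[0:],s[8:]  2  'bf'
   6  s[8:],s[29:]  0  ''
   7  s[29:],s[21:]  1  'c'
   8  s[21:],s[3:]  1  'c'
   9  s[3:],s[13:]  1  'c'
  10  s[13:],s[15:]  4  'cece'
  11  s[15:],s[17:]  2  'ce'
  12  s[17:],s[5:]  2  'ce'
  13  s[5:],s[4:]  0  ''
  14  s[4:],s[19:]  1  'd'
  15  s[19:],s[26:]  0  ''
  16  s[26:],s[20:]  1  'e'
  17  s[20:],s[2:]  2  'ec'
  18  s[2:],s[12:]  2  'ec'
  19  s[12:],s[14:]  5  'ecece'
  20  s[14:],s[16:]  3  'ece'
  21  s[16:],s[18:]  1  'e'
  22  s[18:],s[11:]  1  'e'
  23  s[11:],s[6:]  1  'e'
  24  s[6:],s[24:]  0  ''
  25  s[24:],s[7:]  2  'fb'
  26  s[7:],s[28:]  1  'f'
  27  s[28:],s[1:]  1  'f'
  28  s[1:],s[10:]  2  'fe'
  29  s[10:],s[9:]  1  'f'

n(n+1)/2 = 30·31/2 = 465
Σ LCP = 0 + 2 + 0 + 1 + 1 + 2 + 0 + 1 + 1 + 1 + 4 + 2 + 2 + 0 + 1 + 0 + 1 + 2 + 2 + 5 + 3 + 1 + 1 + 1 + 0 + 2 + 1 + 1 + 2 + 1 = 41
distinct = 465 − 41 = 424

424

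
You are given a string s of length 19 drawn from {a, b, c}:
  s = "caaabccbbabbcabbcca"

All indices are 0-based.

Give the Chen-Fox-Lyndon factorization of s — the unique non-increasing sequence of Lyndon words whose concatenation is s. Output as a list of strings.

["c", "aaabccbbabbcabbcc", "a"]

emit factor 1: 'c' (i=0, period=1)
emit factor 2: 'aaabccbbabbcabbcc' (i=1, period=17)
emit factor 3: 'a' (i=18, period=1)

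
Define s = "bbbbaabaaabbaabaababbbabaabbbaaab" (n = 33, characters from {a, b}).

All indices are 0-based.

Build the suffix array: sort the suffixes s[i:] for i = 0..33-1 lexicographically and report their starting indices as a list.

[29, 7, 30, 4, 12, 15, 8, 24, 31, 5, 13, 22, 16, 9, 25, 18, 32, 28, 6, 3, 11, 14, 23, 21, 17, 27, 2, 10, 20, 26, 1, 19, 0]

rank→(start, suffix):
  0 → (29, 'aaab')
  1 → (7, 'aaabbaabaababbbabaabbbaaab')
  2 → (30, 'aab')
  3 → (4, 'aabaaabbaabaababbbabaabbbaaab')
  4 → (12, 'aabaababbbabaabbbaaab')
  5 → (15, 'aababbbabaabbbaaab')
  6 → (8, 'aabbaabaababbbabaabbbaaab')
  7 → (24, 'aabbbaaab')
  8 → (31, 'ab')
  9 → (5, 'abaaabbaabaababbbabaabbbaaab')
  10 → (13, 'abaababbbabaabbbaaab')
  11 → (22, 'abaabbbaaab')
  12 → (16, 'ababbbabaabbbaaab')
  13 → (9, 'abbaabaababbbabaabbbaaab')
  14 → (25, 'abbbaaab')
  15 → (18, 'abbbabaabbbaaab')
  16 → (32, 'b')
  17 → (28, 'baaab')
  18 → (6, 'baaabbaabaababbbabaabbbaaab')
  19 → (3, 'baabaaabbaabaababbbabaabbbaaab')
  20 → (11, 'baabaababbbabaabbbaaab')
  21 → (14, 'baababbbabaabbbaaab')
  22 → (23, 'baabbbaaab')
  23 → (21, 'babaabbbaaab')
  24 → (17, 'babbbabaabbbaaab')
  25 → (27, 'bbaaab')
  26 → (2, 'bbaabaaabbaabaababbbabaabbbaaab')
  27 → (10, 'bbaabaababbbabaabbbaaab')
  28 → (20, 'bbabaabbbaaab')
  29 → (26, 'bbbaaab')
  30 → (1, 'bbbaabaaabbaabaababbbabaabbbaaab')
  31 → (19, 'bbbabaabbbaaab')
  32 → (0, 'bbbbaabaaabbaabaababbbabaabbbaaab')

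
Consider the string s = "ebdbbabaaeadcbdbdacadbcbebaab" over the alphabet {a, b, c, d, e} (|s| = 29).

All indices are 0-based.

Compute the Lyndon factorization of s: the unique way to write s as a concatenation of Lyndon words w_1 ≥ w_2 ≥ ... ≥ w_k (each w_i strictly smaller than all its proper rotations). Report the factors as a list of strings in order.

["e", "bd", "b", "b", "ab", "aaeadcbdbdacadbcbeb", "aab"]

emit factor 1: 'e' (i=0, period=1)
emit factor 2: 'bd' (i=1, period=2)
emit factor 3: 'b' (i=3, period=1)
emit factor 4: 'b' (i=4, period=1)
emit factor 5: 'ab' (i=5, period=2)
emit factor 6: 'aaeadcbdbdacadbcbeb' (i=7, period=19)
emit factor 7: 'aab' (i=26, period=3)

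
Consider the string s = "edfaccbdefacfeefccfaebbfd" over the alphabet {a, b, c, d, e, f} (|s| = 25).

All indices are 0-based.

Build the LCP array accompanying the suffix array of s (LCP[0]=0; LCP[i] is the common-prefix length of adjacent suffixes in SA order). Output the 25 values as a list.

rank→(start, suffix):
  0 → (3, 'accbdefacfeefccfaebbfd')
  1 → (10, 'acfeefccfaebbfd')
  2 → (19, 'aebbfd')
  3 → (21, 'bbfd')
  4 → (6, 'bdefacfeefccfaebbfd')
  5 → (22, 'bfd')
  6 → (5, 'cbdefacfeefccfaebbfd')
  7 → (4, 'ccbdefacfeefccfaebbfd')
  8 → (16, 'ccfaebbfd')
  9 → (17, 'cfaebbfd')
  10 → (11, 'cfeefccfaebbfd')
  11 → (24, 'd')
  12 → (7, 'defacfeefccfaebbfd')
  13 → (1, 'dfaccbdefacfeefccfaebbfd')
  14 → (20, 'ebbfd')
  15 → (0, 'edfaccbdefacfeefccfaebbfd')
  16 → (13, 'eefccfaebbfd')
  17 → (8, 'efacfeefccfaebbfd')
  18 → (14, 'efccfaebbfd')
  19 → (2, 'faccbdefacfeefccfaebbfd')
  20 → (9, 'facfeefccfaebbfd')
  21 → (18, 'faebbfd')
  22 → (15, 'fccfaebbfd')
  23 → (23, 'fd')
  24 → (12, 'feefccfaebbfd')

SA = [3, 10, 19, 21, 6, 22, 5, 4, 16, 17, 11, 24, 7, 1, 20, 0, 13, 8, 14, 2, 9, 18, 15, 23, 12]
rank  pair      lcp
   1  s[3:],s[10:]  2  'ac'
   2  s[10:],s[19:]  1  'a'
   3  s[19:],s[21:]  0  ''
   4  s[21:],s[6:]  1  'b'
   5  s[6:],s[22:]  1  'b'
   6  s[22:],s[5:]  0  ''
   7  s[5:],s[4:]  1  'c'
   8  s[4:],s[16:]  2  'cc'
   9  s[16:],s[17:]  1  'c'
  10  s[17:],s[11:]  2  'cf'
  11  s[11:],s[24:]  0  ''
  12  s[24:],s[7:]  1  'd'
  13  s[7:],s[1:]  1  'd'
  14  s[1:],s[20:]  0  ''
  15  s[20:],s[0:]  1  'e'
  16  s[0:],s[13:]  1  'e'
  17  s[13:],s[8:]  1  'e'
  18  s[8:],s[14:]  2  'ef'
  19  s[14:],s[2:]  0  ''
  20  s[2:],s[9:]  3  'fac'
  21  s[9:],s[18:]  2  'fa'
  22  s[18:],s[15:]  1  'f'
  23  s[15:],s[23:]  1  'f'
  24  s[23:],s[12:]  1  'f'

[0, 2, 1, 0, 1, 1, 0, 1, 2, 1, 2, 0, 1, 1, 0, 1, 1, 1, 2, 0, 3, 2, 1, 1, 1]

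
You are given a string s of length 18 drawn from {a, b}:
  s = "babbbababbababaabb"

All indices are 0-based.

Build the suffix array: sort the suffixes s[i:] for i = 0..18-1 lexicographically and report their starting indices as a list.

rank | idx | suffix
   0 |  14 | aabb
   1 |  12 | abaabb
   2 |  10 | ababaabb
   3 |   5 | ababbababaabb
   4 |  15 | abb
   5 |   7 | abbababaabb
   6 |   1 | abbbababbababaabb
   7 |  17 | b
   8 |  13 | baabb
   9 |  11 | babaabb
  10 |   9 | bababaabb
  11 |   4 | bababbababaabb
  12 |   6 | babbababaabb
  13 |   0 | babbbababbababaabb
  14 |  16 | bb
  15 |   8 | bbababaabb
  16 |   3 | bbababbababaabb
  17 |   2 | bbbababbababaabb

[14, 12, 10, 5, 15, 7, 1, 17, 13, 11, 9, 4, 6, 0, 16, 8, 3, 2]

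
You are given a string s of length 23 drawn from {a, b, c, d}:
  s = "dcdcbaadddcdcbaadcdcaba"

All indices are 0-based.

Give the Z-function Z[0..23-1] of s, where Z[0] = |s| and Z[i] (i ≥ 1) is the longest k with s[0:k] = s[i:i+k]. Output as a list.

Z[0]=23
i=1: fresh scan; Z[1]=0
i=2: fresh scan; Z[2]=2 extend→box=[2,4)
i=3: min(r-i=1, Z[1]=0)=0; Z[3]=0
i=4: fresh scan; Z[4]=0
i=5: fresh scan; Z[5]=0
i=6: fresh scan; Z[6]=0
i=7: fresh scan; Z[7]=1 extend→box=[7,8)
i=8: fresh scan; Z[8]=1 extend→box=[8,9)
i=9: fresh scan; Z[9]=8 extend→box=[9,17)
i=10: min(r-i=7, Z[1]=0)=0; Z[10]=0
i=11: min(r-i=6, Z[2]=2)=2; Z[11]=2
i=12: min(r-i=5, Z[3]=0)=0; Z[12]=0
i=13: min(r-i=4, Z[4]=0)=0; Z[13]=0
i=14: min(r-i=3, Z[5]=0)=0; Z[14]=0
i=15: min(r-i=2, Z[6]=0)=0; Z[15]=0
i=16: min(r-i=1, Z[7]=1)=1; Z[16]=4 extend→box=[16,20)
i=17: min(r-i=3, Z[1]=0)=0; Z[17]=0
i=18: min(r-i=2, Z[2]=2)=2; Z[18]=2
i=19: min(r-i=1, Z[3]=0)=0; Z[19]=0
i=20: fresh scan; Z[20]=0
i=21: fresh scan; Z[21]=0
i=22: fresh scan; Z[22]=0

[23, 0, 2, 0, 0, 0, 0, 1, 1, 8, 0, 2, 0, 0, 0, 0, 4, 0, 2, 0, 0, 0, 0]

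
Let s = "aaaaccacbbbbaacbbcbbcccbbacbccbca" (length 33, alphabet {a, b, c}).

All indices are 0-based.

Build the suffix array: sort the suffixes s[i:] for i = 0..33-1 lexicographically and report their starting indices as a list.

rank→(start, suffix):
  0 → (32, 'a')
  1 → (0, 'aaaaccacbbbbaacbbcbbcccbbacbccbca')
  2 → (1, 'aaaccacbbbbaacbbcbbcccbbacbccbca')
  3 → (12, 'aacbbcbbcccbbacbccbca')
  4 → (2, 'aaccacbbbbaacbbcbbcccbbacbccbca')
  5 → (6, 'acbbbbaacbbcbbcccbbacbccbca')
  6 → (13, 'acbbcbbcccbbacbccbca')
  7 → (25, 'acbccbca')
  8 → (3, 'accacbbbbaacbbcbbcccbbacbccbca')
  9 → (11, 'baacbbcbbcccbbacbccbca')
  10 → (24, 'bacbccbca')
  11 → (10, 'bbaacbbcbbcccbbacbccbca')
  12 → (23, 'bbacbccbca')
  13 → (9, 'bbbaacbbcbbcccbbacbccbca')
  14 → (8, 'bbbbaacbbcbbcccbbacbccbca')
  15 → (15, 'bbcbbcccbbacbccbca')
  16 → (18, 'bbcccbbacbccbca')
  17 → (30, 'bca')
  18 → (16, 'bcbbcccbbacbccbca')
  19 → (27, 'bccbca')
  20 → (19, 'bcccbbacbccbca')
  21 → (31, 'ca')
  22 → (5, 'cacbbbbaacbbcbbcccbbacbccbca')
  23 → (22, 'cbbacbccbca')
  24 → (7, 'cbbbbaacbbcbbcccbbacbccbca')
  25 → (14, 'cbbcbbcccbbacbccbca')
  26 → (17, 'cbbcccbbacbccbca')
  27 → (29, 'cbca')
  28 → (26, 'cbccbca')
  29 → (4, 'ccacbbbbaacbbcbbcccbbacbccbca')
  30 → (21, 'ccbbacbccbca')
  31 → (28, 'ccbca')
  32 → (20, 'cccbbacbccbca')

[32, 0, 1, 12, 2, 6, 13, 25, 3, 11, 24, 10, 23, 9, 8, 15, 18, 30, 16, 27, 19, 31, 5, 22, 7, 14, 17, 29, 26, 4, 21, 28, 20]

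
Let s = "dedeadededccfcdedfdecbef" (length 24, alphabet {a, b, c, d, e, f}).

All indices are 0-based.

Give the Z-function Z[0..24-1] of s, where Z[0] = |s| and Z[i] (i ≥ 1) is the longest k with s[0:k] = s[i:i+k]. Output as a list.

[24, 0, 2, 0, 0, 4, 0, 3, 0, 1, 0, 0, 0, 0, 3, 0, 1, 0, 2, 0, 0, 0, 0, 0]

Z[0]=24
i=1: i≥r, start 0; Z[1]=0
i=2: i≥r, start 0; Z[2]=2 grow→box=[2,4)
i=3: min(r-i=1, Z[1]=0)=0; Z[3]=0
i=4: i≥r, start 0; Z[4]=0
i=5: i≥r, start 0; Z[5]=4 grow→box=[5,9)
i=6: min(r-i=3, Z[1]=0)=0; Z[6]=0
i=7: min(r-i=2, Z[2]=2)=2; Z[7]=3 grow→box=[7,10)
i=8: min(r-i=2, Z[1]=0)=0; Z[8]=0
i=9: min(r-i=1, Z[2]=2)=1; Z[9]=1
i=10: i≥r, start 0; Z[10]=0
i=11: i≥r, start 0; Z[11]=0
i=12: i≥r, start 0; Z[12]=0
i=13: i≥r, start 0; Z[13]=0
i=14: i≥r, start 0; Z[14]=3 grow→box=[14,17)
i=15: min(r-i=2, Z[1]=0)=0; Z[15]=0
i=16: min(r-i=1, Z[2]=2)=1; Z[16]=1
i=17: i≥r, start 0; Z[17]=0
i=18: i≥r, start 0; Z[18]=2 grow→box=[18,20)
i=19: min(r-i=1, Z[1]=0)=0; Z[19]=0
i=20: i≥r, start 0; Z[20]=0
i=21: i≥r, start 0; Z[21]=0
i=22: i≥r, start 0; Z[22]=0
i=23: i≥r, start 0; Z[23]=0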